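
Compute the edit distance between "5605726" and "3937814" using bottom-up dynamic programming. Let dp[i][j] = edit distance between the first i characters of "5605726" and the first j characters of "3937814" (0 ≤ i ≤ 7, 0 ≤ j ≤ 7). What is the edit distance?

   ''  3  9  3  7  8  1  4
''  0  1  2  3  4  5  6  7
 5  1  1  2  3  4  5  6  7
 6  2  2  2  3  4  5  6  7
 0  3  3  3  3  4  5  6  7
 5  4  4  4  4  4  5  6  7
 7  5  5  5  5  4  5  6  7
 2  6  6  6  6  5  5  6  7
 6  7  7  7  7  6  6  6  7

7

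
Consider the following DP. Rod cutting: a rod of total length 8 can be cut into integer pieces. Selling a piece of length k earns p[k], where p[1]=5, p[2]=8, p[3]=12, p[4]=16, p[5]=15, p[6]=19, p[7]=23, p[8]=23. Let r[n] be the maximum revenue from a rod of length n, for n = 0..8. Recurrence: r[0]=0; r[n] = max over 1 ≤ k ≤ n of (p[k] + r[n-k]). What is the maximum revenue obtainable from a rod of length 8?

   n    0    1    2    3    4    5    6    7    8
r[n]    0    5   10   15   20   25   30   35   40

40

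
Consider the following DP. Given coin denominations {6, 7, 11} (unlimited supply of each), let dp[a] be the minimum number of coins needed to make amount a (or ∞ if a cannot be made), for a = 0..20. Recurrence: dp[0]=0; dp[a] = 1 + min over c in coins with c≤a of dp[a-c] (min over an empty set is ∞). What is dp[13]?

2

 a  0  1  2  3  4  5  6  7  8  9 10 11 12 13 14 15 16 17 18 19 20
dp  0  -  -  -  -  -  1  1  -  -  -  1  2  2  2  -  -  2  2  3  3
(- denotes ∞ / unreachable)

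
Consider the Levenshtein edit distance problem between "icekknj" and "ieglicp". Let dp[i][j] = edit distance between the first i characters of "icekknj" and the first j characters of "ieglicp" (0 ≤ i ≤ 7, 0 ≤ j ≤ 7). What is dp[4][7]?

   ''  i  e  g  l  i  c  p
''  0  1  2  3  4  5  6  7
 i  1  0  1  2  3  4  5  6
 c  2  1  1  2  3  4  4  5
 e  3  2  1  2  3  4  5  5
 k  4  3  2  2  3  4  5  6
 k  5  4  3  3  3  4  5  6
 n  6  5  4  4  4  4  5  6
 j  7  6  5  5  5  5  5  6

6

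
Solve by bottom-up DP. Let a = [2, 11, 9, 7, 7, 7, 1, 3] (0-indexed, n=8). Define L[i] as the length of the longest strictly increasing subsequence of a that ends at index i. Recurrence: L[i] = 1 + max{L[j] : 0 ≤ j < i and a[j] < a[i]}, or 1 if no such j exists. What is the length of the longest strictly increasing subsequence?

2

   i    0    1    2    3    4    5    6    7
a[i]    2   11    9    7    7    7    1    3
L[i]    1    2    2    2    2    2    1    2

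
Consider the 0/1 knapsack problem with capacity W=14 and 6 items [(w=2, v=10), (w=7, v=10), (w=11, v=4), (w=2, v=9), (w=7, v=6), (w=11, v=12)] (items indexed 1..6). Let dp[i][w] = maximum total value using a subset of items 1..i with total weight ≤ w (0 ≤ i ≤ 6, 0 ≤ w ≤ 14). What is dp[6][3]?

i\w   0   1   2   3   4   5   6   7   8   9  10  11  12  13  14
  0   0   0   0   0   0   0   0   0   0   0   0   0   0   0   0
  1   0   0  10  10  10  10  10  10  10  10  10  10  10  10  10
  2   0   0  10  10  10  10  10  10  10  20  20  20  20  20  20
  3   0   0  10  10  10  10  10  10  10  20  20  20  20  20  20
  4   0   0  10  10  19  19  19  19  19  20  20  29  29  29  29
  5   0   0  10  10  19  19  19  19  19  20  20  29  29  29  29
  6   0   0  10  10  19  19  19  19  19  20  20  29  29  29  29

10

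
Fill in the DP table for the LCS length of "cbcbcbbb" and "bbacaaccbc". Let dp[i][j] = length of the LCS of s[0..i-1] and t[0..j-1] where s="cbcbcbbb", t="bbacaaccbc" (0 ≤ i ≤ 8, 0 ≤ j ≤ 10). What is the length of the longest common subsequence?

4

   ''  b  b  a  c  a  a  c  c  b  c
''  0  0  0  0  0  0  0  0  0  0  0
 c  0  0  0  0  1  1  1  1  1  1  1
 b  0  1  1  1  1  1  1  1  1  2  2
 c  0  1  1  1  2  2  2  2  2  2  3
 b  0  1  2  2  2  2  2  2  2  3  3
 c  0  1  2  2  3  3  3  3  3  3  4
 b  0  1  2  2  3  3  3  3  3  4  4
 b  0  1  2  2  3  3  3  3  3  4  4
 b  0  1  2  2  3  3  3  3  3  4  4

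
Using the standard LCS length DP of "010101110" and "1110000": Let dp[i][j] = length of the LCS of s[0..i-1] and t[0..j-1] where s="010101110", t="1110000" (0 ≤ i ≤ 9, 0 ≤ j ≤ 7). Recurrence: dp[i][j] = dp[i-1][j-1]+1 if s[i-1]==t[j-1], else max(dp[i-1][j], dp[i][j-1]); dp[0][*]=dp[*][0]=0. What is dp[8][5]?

   ''  1  1  1  0  0  0  0
''  0  0  0  0  0  0  0  0
 0  0  0  0  0  1  1  1  1
 1  0  1  1  1  1  1  1  1
 0  0  1  1  1  2  2  2  2
 1  0  1  2  2  2  2  2  2
 0  0  1  2  2  3  3  3  3
 1  0  1  2  3  3  3  3  3
 1  0  1  2  3  3  3  3  3
 1  0  1  2  3  3  3  3  3
 0  0  1  2  3  4  4  4  4

3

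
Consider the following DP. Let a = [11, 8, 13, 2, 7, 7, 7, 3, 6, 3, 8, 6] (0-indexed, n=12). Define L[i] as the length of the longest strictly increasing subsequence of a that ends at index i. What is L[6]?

2

   i    0    1    2    3    4    5    6    7    8    9   10   11
a[i]   11    8   13    2    7    7    7    3    6    3    8    6
L[i]    1    1    2    1    2    2    2    2    3    2    4    3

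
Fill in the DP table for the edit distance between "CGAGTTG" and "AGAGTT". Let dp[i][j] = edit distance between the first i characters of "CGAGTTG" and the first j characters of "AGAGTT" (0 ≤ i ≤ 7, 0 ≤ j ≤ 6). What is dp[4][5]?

   ''  A  G  A  G  T  T
''  0  1  2  3  4  5  6
 C  1  1  2  3  4  5  6
 G  2  2  1  2  3  4  5
 A  3  2  2  1  2  3  4
 G  4  3  2  2  1  2  3
 T  5  4  3  3  2  1  2
 T  6  5  4  4  3  2  1
 G  7  6  5  5  4  3  2

2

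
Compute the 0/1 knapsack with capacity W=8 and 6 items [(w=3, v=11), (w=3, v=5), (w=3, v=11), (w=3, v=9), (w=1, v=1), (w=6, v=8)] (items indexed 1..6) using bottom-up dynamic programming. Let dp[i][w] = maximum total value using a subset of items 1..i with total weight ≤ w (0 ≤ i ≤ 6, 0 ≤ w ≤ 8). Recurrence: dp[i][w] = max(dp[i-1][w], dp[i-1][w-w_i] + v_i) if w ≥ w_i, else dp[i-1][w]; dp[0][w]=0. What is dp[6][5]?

i\w   0   1   2   3   4   5   6   7   8
  0   0   0   0   0   0   0   0   0   0
  1   0   0   0  11  11  11  11  11  11
  2   0   0   0  11  11  11  16  16  16
  3   0   0   0  11  11  11  22  22  22
  4   0   0   0  11  11  11  22  22  22
  5   0   1   1  11  12  12  22  23  23
  6   0   1   1  11  12  12  22  23  23

12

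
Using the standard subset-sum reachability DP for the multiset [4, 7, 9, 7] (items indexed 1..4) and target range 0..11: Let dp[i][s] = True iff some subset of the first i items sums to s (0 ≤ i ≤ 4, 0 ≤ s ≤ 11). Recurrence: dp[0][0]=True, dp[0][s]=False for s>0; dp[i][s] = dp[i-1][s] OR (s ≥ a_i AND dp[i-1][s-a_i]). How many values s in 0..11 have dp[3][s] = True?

5

i\s   0   1   2   3   4   5   6   7   8   9  10  11
  0   T   F   F   F   F   F   F   F   F   F   F   F
  1   T   F   F   F   T   F   F   F   F   F   F   F
  2   T   F   F   F   T   F   F   T   F   F   F   T
  3   T   F   F   F   T   F   F   T   F   T   F   T
  4   T   F   F   F   T   F   F   T   F   T   F   T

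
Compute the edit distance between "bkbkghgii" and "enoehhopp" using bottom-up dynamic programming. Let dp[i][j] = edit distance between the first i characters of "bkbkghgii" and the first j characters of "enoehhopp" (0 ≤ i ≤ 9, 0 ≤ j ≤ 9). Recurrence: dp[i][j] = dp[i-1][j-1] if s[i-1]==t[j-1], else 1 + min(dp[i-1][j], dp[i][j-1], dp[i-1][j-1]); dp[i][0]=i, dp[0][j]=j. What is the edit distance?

   ''  e  n  o  e  h  h  o  p  p
''  0  1  2  3  4  5  6  7  8  9
 b  1  1  2  3  4  5  6  7  8  9
 k  2  2  2  3  4  5  6  7  8  9
 b  3  3  3  3  4  5  6  7  8  9
 k  4  4  4  4  4  5  6  7  8  9
 g  5  5  5  5  5  5  6  7  8  9
 h  6  6  6  6  6  5  5  6  7  8
 g  7  7  7  7  7  6  6  6  7  8
 i  8  8  8  8  8  7  7  7  7  8
 i  9  9  9  9  9  8  8  8  8  8

8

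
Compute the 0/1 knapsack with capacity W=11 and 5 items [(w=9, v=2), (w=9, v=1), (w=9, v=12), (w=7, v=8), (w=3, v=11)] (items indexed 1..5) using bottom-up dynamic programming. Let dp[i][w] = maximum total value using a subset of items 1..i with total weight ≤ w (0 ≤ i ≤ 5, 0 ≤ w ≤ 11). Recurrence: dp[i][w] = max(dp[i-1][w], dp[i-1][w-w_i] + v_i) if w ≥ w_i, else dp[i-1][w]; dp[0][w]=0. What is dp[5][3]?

11

i\w   0   1   2   3   4   5   6   7   8   9  10  11
  0   0   0   0   0   0   0   0   0   0   0   0   0
  1   0   0   0   0   0   0   0   0   0   2   2   2
  2   0   0   0   0   0   0   0   0   0   2   2   2
  3   0   0   0   0   0   0   0   0   0  12  12  12
  4   0   0   0   0   0   0   0   8   8  12  12  12
  5   0   0   0  11  11  11  11  11  11  12  19  19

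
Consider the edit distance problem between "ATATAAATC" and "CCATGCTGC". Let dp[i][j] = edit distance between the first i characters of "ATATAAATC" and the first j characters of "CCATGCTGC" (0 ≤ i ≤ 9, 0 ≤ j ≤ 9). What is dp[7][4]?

5

   ''  C  C  A  T  G  C  T  G  C
''  0  1  2  3  4  5  6  7  8  9
 A  1  1  2  2  3  4  5  6  7  8
 T  2  2  2  3  2  3  4  5  6  7
 A  3  3  3  2  3  3  4  5  6  7
 T  4  4  4  3  2  3  4  4  5  6
 A  5  5  5  4  3  3  4  5  5  6
 A  6  6  6  5  4  4  4  5  6  6
 A  7  7  7  6  5  5  5  5  6  7
 T  8  8  8  7  6  6  6  5  6  7
 C  9  8  8  8  7  7  6  6  6  6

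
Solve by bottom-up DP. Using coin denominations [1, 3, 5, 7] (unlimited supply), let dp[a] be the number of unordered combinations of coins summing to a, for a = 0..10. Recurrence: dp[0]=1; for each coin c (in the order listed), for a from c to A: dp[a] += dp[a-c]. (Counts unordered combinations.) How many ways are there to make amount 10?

after  coin     0     1     2     3     4     5     6     7     8     9    10
          1     1     1     1     1     1     1     1     1     1     1     1
          3     1     1     1     2     2     2     3     3     3     4     4
          5     1     1     1     2     2     3     4     4     5     6     7
          7     1     1     1     2     2     3     4     5     6     7     9

9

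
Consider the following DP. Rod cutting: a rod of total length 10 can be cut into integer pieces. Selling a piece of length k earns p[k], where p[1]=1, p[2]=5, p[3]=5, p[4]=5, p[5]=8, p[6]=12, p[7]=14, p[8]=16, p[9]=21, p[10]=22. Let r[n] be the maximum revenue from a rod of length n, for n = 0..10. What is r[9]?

   n    0    1    2    3    4    5    6    7    8    9   10
r[n]    0    1    5    6   10   11   15   16   20   21   25

21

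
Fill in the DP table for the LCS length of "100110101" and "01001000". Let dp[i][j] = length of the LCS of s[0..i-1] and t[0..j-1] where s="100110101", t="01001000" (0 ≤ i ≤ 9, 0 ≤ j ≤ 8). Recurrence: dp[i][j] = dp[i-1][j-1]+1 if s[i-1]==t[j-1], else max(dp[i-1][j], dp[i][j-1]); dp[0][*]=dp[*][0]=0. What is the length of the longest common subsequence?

   ''  0  1  0  0  1  0  0  0
''  0  0  0  0  0  0  0  0  0
 1  0  0  1  1  1  1  1  1  1
 0  0  1  1  2  2  2  2  2  2
 0  0  1  1  2  3  3  3  3  3
 1  0  1  2  2  3  4  4  4  4
 1  0  1  2  2  3  4  4  4  4
 0  0  1  2  3  3  4  5  5  5
 1  0  1  2  3  3  4  5  5  5
 0  0  1  2  3  4  4  5  6  6
 1  0  1  2  3  4  5  5  6  6

6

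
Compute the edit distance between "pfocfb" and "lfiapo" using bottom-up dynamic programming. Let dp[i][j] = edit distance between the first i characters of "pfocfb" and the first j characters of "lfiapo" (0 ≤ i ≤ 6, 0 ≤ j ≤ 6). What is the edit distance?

   ''  l  f  i  a  p  o
''  0  1  2  3  4  5  6
 p  1  1  2  3  4  4  5
 f  2  2  1  2  3  4  5
 o  3  3  2  2  3  4  4
 c  4  4  3  3  3  4  5
 f  5  5  4  4  4  4  5
 b  6  6  5  5  5  5  5

5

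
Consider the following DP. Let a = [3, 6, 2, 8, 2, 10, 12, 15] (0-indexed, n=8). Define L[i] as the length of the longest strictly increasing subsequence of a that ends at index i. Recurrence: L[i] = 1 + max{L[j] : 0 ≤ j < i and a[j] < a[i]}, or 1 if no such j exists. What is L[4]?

   i    0    1    2    3    4    5    6    7
a[i]    3    6    2    8    2   10   12   15
L[i]    1    2    1    3    1    4    5    6

1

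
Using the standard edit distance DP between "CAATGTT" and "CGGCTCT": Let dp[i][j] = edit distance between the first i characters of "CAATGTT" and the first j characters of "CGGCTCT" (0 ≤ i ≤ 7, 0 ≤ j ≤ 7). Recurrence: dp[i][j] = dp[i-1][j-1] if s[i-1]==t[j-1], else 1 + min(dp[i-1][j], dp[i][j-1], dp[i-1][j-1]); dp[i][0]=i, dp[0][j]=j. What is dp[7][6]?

   ''  C  G  G  C  T  C  T
''  0  1  2  3  4  5  6  7
 C  1  0  1  2  3  4  5  6
 A  2  1  1  2  3  4  5  6
 A  3  2  2  2  3  4  5  6
 T  4  3  3  3  3  3  4  5
 G  5  4  3  3  4  4  4  5
 T  6  5  4  4  4  4  5  4
 T  7  6  5  5  5  4  5  5

5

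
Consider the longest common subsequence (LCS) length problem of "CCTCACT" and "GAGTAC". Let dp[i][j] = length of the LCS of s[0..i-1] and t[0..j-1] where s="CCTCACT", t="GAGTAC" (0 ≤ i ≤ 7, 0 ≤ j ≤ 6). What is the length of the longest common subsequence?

   ''  G  A  G  T  A  C
''  0  0  0  0  0  0  0
 C  0  0  0  0  0  0  1
 C  0  0  0  0  0  0  1
 T  0  0  0  0  1  1  1
 C  0  0  0  0  1  1  2
 A  0  0  1  1  1  2  2
 C  0  0  1  1  1  2  3
 T  0  0  1  1  2  2  3

3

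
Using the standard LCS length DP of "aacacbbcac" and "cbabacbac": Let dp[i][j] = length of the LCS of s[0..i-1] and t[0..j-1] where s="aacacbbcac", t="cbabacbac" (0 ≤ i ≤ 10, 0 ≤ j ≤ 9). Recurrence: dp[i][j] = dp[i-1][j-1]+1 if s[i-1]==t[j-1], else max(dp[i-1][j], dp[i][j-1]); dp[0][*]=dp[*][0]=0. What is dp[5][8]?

4

   ''  c  b  a  b  a  c  b  a  c
''  0  0  0  0  0  0  0  0  0  0
 a  0  0  0  1  1  1  1  1  1  1
 a  0  0  0  1  1  2  2  2  2  2
 c  0  1  1  1  1  2  3  3  3  3
 a  0  1  1  2  2  2  3  3  4  4
 c  0  1  1  2  2  2  3  3  4  5
 b  0  1  2  2  3  3  3  4  4  5
 b  0  1  2  2  3  3  3  4  4  5
 c  0  1  2  2  3  3  4  4  4  5
 a  0  1  2  3  3  4  4  4  5  5
 c  0  1  2  3  3  4  5  5  5  6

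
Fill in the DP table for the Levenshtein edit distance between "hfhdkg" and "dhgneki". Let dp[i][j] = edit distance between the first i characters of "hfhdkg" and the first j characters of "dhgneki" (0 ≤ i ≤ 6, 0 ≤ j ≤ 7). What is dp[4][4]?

4

   ''  d  h  g  n  e  k  i
''  0  1  2  3  4  5  6  7
 h  1  1  1  2  3  4  5  6
 f  2  2  2  2  3  4  5  6
 h  3  3  2  3  3  4  5  6
 d  4  3  3  3  4  4  5  6
 k  5  4  4  4  4  5  4  5
 g  6  5  5  4  5  5  5  5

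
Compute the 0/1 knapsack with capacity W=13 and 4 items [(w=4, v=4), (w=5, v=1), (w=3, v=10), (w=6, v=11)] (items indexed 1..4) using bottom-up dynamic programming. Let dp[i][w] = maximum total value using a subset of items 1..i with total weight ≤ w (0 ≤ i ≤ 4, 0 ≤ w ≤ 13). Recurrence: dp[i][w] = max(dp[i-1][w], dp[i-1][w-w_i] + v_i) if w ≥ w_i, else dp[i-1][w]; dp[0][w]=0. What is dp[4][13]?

i\w   0   1   2   3   4   5   6   7   8   9  10  11  12  13
  0   0   0   0   0   0   0   0   0   0   0   0   0   0   0
  1   0   0   0   0   4   4   4   4   4   4   4   4   4   4
  2   0   0   0   0   4   4   4   4   4   5   5   5   5   5
  3   0   0   0  10  10  10  10  14  14  14  14  14  15  15
  4   0   0   0  10  10  10  11  14  14  21  21  21  21  25

25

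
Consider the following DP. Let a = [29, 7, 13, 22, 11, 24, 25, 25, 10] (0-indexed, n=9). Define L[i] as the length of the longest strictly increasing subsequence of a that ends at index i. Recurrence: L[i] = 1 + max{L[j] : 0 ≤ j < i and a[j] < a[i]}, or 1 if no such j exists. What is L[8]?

2

   i    0    1    2    3    4    5    6    7    8
a[i]   29    7   13   22   11   24   25   25   10
L[i]    1    1    2    3    2    4    5    5    2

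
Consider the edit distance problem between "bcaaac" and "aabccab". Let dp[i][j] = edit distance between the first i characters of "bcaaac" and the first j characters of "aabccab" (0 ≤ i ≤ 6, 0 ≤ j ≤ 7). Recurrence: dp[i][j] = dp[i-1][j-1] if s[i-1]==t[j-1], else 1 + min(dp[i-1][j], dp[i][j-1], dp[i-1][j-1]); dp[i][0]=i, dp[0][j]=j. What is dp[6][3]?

   ''  a  a  b  c  c  a  b
''  0  1  2  3  4  5  6  7
 b  1  1  2  2  3  4  5  6
 c  2  2  2  3  2  3  4  5
 a  3  2  2  3  3  3  3  4
 a  4  3  2  3  4  4  3  4
 a  5  4  3  3  4  5  4  4
 c  6  5  4  4  3  4  5  5

4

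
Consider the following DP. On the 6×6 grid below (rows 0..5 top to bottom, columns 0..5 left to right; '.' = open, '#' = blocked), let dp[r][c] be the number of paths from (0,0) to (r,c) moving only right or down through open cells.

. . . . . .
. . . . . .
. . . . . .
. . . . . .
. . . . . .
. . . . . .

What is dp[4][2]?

15

r\c   0   1   2   3   4   5
  0   1   1   1   1   1   1
  1   1   2   3   4   5   6
  2   1   3   6  10  15  21
  3   1   4  10  20  35  56
  4   1   5  15  35  70 126
  5   1   6  21  56 126 252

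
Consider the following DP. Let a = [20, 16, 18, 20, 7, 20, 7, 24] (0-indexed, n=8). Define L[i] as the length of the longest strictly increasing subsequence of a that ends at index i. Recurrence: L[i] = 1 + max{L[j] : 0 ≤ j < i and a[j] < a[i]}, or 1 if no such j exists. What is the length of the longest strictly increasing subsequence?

4

   i    0    1    2    3    4    5    6    7
a[i]   20   16   18   20    7   20    7   24
L[i]    1    1    2    3    1    3    1    4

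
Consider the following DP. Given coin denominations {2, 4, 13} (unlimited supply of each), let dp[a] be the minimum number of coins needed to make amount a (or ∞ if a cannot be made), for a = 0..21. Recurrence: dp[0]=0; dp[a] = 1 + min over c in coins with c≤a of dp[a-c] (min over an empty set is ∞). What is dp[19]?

 a  0  1  2  3  4  5  6  7  8  9 10 11 12 13 14 15 16 17 18 19 20 21
dp  0  -  1  -  1  -  2  -  2  -  3  -  3  1  4  2  4  2  5  3  5  3
(- denotes ∞ / unreachable)

3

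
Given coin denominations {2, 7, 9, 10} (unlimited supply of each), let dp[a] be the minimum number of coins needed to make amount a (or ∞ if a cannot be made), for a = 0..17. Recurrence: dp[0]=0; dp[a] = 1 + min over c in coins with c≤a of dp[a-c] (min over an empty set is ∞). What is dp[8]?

 a  0  1  2  3  4  5  6  7  8  9 10 11 12 13 14 15 16 17
dp  0  -  1  -  2  -  3  1  4  1  1  2  2  3  2  4  2  2
(- denotes ∞ / unreachable)

4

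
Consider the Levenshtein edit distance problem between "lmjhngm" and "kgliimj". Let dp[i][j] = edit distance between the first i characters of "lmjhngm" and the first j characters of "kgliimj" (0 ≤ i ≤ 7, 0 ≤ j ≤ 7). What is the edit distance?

7

   ''  k  g  l  i  i  m  j
''  0  1  2  3  4  5  6  7
 l  1  1  2  2  3  4  5  6
 m  2  2  2  3  3  4  4  5
 j  3  3  3  3  4  4  5  4
 h  4  4  4  4  4  5  5  5
 n  5  5  5  5  5  5  6  6
 g  6  6  5  6  6  6  6  7
 m  7  7  6  6  7  7  6  7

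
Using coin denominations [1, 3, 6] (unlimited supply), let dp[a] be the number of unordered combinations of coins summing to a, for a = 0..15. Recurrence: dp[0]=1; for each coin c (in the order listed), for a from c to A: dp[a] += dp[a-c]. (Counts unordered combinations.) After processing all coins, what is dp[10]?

6

after  coin     0     1     2     3     4     5     6     7     8     9    10    11    12    13    14    15
          1     1     1     1     1     1     1     1     1     1     1     1     1     1     1     1     1
          3     1     1     1     2     2     2     3     3     3     4     4     4     5     5     5     6
          6     1     1     1     2     2     2     4     4     4     6     6     6     9     9     9    12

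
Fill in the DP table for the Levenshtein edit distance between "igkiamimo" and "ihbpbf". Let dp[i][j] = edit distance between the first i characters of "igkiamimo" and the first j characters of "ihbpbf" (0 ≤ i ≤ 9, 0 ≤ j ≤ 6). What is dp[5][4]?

4

   ''  i  h  b  p  b  f
''  0  1  2  3  4  5  6
 i  1  0  1  2  3  4  5
 g  2  1  1  2  3  4  5
 k  3  2  2  2  3  4  5
 i  4  3  3  3  3  4  5
 a  5  4  4  4  4  4  5
 m  6  5  5  5  5  5  5
 i  7  6  6  6  6  6  6
 m  8  7  7  7  7  7  7
 o  9  8  8  8  8  8  8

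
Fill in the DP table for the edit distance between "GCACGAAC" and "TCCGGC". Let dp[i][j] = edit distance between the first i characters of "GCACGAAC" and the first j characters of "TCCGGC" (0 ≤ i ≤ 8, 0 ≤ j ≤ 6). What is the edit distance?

4

   ''  T  C  C  G  G  C
''  0  1  2  3  4  5  6
 G  1  1  2  3  3  4  5
 C  2  2  1  2  3  4  4
 A  3  3  2  2  3  4  5
 C  4  4  3  2  3  4  4
 G  5  5  4  3  2  3  4
 A  6  6  5  4  3  3  4
 A  7  7  6  5  4  4  4
 C  8  8  7  6  5  5  4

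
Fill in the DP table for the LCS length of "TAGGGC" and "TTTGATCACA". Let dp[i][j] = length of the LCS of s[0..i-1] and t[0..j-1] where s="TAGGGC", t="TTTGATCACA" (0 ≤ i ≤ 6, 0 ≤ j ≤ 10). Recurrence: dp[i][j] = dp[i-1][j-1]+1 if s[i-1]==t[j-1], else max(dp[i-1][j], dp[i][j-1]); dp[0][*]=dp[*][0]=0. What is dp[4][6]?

2

   ''  T  T  T  G  A  T  C  A  C  A
''  0  0  0  0  0  0  0  0  0  0  0
 T  0  1  1  1  1  1  1  1  1  1  1
 A  0  1  1  1  1  2  2  2  2  2  2
 G  0  1  1  1  2  2  2  2  2  2  2
 G  0  1  1  1  2  2  2  2  2  2  2
 G  0  1  1  1  2  2  2  2  2  2  2
 C  0  1  1  1  2  2  2  3  3  3  3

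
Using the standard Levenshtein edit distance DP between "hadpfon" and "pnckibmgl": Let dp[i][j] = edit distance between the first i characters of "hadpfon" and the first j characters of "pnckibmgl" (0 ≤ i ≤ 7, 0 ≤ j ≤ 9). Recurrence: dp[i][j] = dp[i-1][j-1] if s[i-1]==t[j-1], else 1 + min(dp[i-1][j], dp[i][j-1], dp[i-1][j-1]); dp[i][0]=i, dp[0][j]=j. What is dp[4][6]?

   ''  p  n  c  k  i  b  m  g  l
''  0  1  2  3  4  5  6  7  8  9
 h  1  1  2  3  4  5  6  7  8  9
 a  2  2  2  3  4  5  6  7  8  9
 d  3  3  3  3  4  5  6  7  8  9
 p  4  3  4  4  4  5  6  7  8  9
 f  5  4  4  5  5  5  6  7  8  9
 o  6  5  5  5  6  6  6  7  8  9
 n  7  6  5  6  6  7  7  7  8  9

6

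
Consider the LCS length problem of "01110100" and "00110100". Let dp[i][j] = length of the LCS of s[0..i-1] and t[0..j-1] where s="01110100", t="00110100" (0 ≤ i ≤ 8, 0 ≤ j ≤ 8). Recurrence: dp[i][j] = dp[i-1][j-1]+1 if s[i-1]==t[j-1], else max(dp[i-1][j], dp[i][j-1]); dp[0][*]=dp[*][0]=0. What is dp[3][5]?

   ''  0  0  1  1  0  1  0  0
''  0  0  0  0  0  0  0  0  0
 0  0  1  1  1  1  1  1  1  1
 1  0  1  1  2  2  2  2  2  2
 1  0  1  1  2  3  3  3  3  3
 1  0  1  1  2  3  3  4  4  4
 0  0  1  2  2  3  4  4  5  5
 1  0  1  2  3  3  4  5  5  5
 0  0  1  2  3  3  4  5  6  6
 0  0  1  2  3  3  4  5  6  7

3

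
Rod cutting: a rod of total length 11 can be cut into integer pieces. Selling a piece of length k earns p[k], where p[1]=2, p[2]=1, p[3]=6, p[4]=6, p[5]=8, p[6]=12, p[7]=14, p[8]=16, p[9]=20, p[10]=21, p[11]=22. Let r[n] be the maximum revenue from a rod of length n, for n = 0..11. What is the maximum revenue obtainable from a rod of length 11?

   n    0    1    2    3    4    5    6    7    8    9   10   11
r[n]    0    2    4    6    8   10   12   14   16   20   22   24

24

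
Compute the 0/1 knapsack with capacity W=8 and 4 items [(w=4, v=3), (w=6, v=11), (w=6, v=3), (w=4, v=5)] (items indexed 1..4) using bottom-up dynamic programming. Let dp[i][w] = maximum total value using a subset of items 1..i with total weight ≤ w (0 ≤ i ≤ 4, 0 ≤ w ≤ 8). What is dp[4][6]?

i\w   0   1   2   3   4   5   6   7   8
  0   0   0   0   0   0   0   0   0   0
  1   0   0   0   0   3   3   3   3   3
  2   0   0   0   0   3   3  11  11  11
  3   0   0   0   0   3   3  11  11  11
  4   0   0   0   0   5   5  11  11  11

11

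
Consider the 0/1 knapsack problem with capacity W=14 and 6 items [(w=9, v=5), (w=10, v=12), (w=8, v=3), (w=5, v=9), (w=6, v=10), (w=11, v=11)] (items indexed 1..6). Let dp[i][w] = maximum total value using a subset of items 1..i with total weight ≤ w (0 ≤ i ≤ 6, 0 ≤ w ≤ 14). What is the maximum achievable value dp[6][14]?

i\w   0   1   2   3   4   5   6   7   8   9  10  11  12  13  14
  0   0   0   0   0   0   0   0   0   0   0   0   0   0   0   0
  1   0   0   0   0   0   0   0   0   0   5   5   5   5   5   5
  2   0   0   0   0   0   0   0   0   0   5  12  12  12  12  12
  3   0   0   0   0   0   0   0   0   3   5  12  12  12  12  12
  4   0   0   0   0   0   9   9   9   9   9  12  12  12  12  14
  5   0   0   0   0   0   9  10  10  10  10  12  19  19  19  19
  6   0   0   0   0   0   9  10  10  10  10  12  19  19  19  19

19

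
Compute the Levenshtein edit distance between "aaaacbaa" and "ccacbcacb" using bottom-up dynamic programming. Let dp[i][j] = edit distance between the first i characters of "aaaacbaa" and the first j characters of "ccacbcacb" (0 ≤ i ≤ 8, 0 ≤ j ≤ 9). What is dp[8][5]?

5

   ''  c  c  a  c  b  c  a  c  b
''  0  1  2  3  4  5  6  7  8  9
 a  1  1  2  2  3  4  5  6  7  8
 a  2  2  2  2  3  4  5  5  6  7
 a  3  3  3  2  3  4  5  5  6  7
 a  4  4  4  3  3  4  5  5  6  7
 c  5  4  4  4  3  4  4  5  5  6
 b  6  5  5  5  4  3  4  5  6  5
 a  7  6  6  5  5  4  4  4  5  6
 a  8  7  7  6  6  5  5  4  5  6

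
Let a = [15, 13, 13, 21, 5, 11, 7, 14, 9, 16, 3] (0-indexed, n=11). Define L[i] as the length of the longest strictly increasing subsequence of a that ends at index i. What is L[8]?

   i    0    1    2    3    4    5    6    7    8    9   10
a[i]   15   13   13   21    5   11    7   14    9   16    3
L[i]    1    1    1    2    1    2    2    3    3    4    1

3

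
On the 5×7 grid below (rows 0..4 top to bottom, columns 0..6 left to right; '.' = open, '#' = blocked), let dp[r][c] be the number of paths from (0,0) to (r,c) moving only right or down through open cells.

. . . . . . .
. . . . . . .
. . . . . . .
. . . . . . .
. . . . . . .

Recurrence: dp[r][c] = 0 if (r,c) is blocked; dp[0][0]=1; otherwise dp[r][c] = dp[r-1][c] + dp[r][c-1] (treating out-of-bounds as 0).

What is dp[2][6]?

r\c   0   1   2   3   4   5   6
  0   1   1   1   1   1   1   1
  1   1   2   3   4   5   6   7
  2   1   3   6  10  15  21  28
  3   1   4  10  20  35  56  84
  4   1   5  15  35  70 126 210

28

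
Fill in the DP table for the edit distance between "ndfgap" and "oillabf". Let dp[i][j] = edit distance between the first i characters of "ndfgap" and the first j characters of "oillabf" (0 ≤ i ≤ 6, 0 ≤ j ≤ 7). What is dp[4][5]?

   ''  o  i  l  l  a  b  f
''  0  1  2  3  4  5  6  7
 n  1  1  2  3  4  5  6  7
 d  2  2  2  3  4  5  6  7
 f  3  3  3  3  4  5  6  6
 g  4  4  4  4  4  5  6  7
 a  5  5  5  5  5  4  5  6
 p  6  6  6  6  6  5  5  6

5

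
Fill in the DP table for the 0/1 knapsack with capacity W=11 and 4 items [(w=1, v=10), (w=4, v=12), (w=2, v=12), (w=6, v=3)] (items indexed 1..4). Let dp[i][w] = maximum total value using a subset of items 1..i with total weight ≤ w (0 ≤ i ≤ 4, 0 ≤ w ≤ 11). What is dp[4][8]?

34

i\w   0   1   2   3   4   5   6   7   8   9  10  11
  0   0   0   0   0   0   0   0   0   0   0   0   0
  1   0  10  10  10  10  10  10  10  10  10  10  10
  2   0  10  10  10  12  22  22  22  22  22  22  22
  3   0  10  12  22  22  22  24  34  34  34  34  34
  4   0  10  12  22  22  22  24  34  34  34  34  34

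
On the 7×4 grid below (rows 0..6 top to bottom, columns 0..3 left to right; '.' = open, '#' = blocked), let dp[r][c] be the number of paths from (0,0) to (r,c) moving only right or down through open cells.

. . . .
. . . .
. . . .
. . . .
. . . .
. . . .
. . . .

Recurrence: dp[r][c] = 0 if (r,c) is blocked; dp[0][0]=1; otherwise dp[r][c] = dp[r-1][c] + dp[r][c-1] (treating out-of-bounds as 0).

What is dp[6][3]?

84

r\c   0   1   2   3
  0   1   1   1   1
  1   1   2   3   4
  2   1   3   6  10
  3   1   4  10  20
  4   1   5  15  35
  5   1   6  21  56
  6   1   7  28  84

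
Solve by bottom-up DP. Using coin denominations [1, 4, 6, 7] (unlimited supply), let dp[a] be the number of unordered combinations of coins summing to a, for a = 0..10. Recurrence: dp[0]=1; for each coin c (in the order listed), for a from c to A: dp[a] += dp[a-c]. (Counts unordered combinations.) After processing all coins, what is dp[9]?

5

after  coin     0     1     2     3     4     5     6     7     8     9    10
          1     1     1     1     1     1     1     1     1     1     1     1
          4     1     1     1     1     2     2     2     2     3     3     3
          6     1     1     1     1     2     2     3     3     4     4     5
          7     1     1     1     1     2     2     3     4     5     5     6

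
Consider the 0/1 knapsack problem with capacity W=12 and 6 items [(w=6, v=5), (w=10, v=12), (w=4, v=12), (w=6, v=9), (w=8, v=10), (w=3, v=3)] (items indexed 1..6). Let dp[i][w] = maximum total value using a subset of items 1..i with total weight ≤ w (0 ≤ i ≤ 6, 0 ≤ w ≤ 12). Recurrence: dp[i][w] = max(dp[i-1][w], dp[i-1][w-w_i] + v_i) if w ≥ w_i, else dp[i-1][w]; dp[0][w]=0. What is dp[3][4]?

i\w   0   1   2   3   4   5   6   7   8   9  10  11  12
  0   0   0   0   0   0   0   0   0   0   0   0   0   0
  1   0   0   0   0   0   0   5   5   5   5   5   5   5
  2   0   0   0   0   0   0   5   5   5   5  12  12  12
  3   0   0   0   0  12  12  12  12  12  12  17  17  17
  4   0   0   0   0  12  12  12  12  12  12  21  21  21
  5   0   0   0   0  12  12  12  12  12  12  21  21  22
  6   0   0   0   3  12  12  12  15  15  15  21  21  22

12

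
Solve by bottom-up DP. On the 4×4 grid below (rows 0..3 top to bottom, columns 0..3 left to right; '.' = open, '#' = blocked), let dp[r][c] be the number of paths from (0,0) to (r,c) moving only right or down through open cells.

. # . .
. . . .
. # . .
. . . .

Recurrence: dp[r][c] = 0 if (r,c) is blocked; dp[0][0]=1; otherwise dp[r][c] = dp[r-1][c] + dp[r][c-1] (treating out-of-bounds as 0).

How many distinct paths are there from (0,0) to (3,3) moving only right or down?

r\c   0   1   2   3
  0   1   0   0   0
  1   1   1   1   1
  2   1   0   1   2
  3   1   1   2   4

4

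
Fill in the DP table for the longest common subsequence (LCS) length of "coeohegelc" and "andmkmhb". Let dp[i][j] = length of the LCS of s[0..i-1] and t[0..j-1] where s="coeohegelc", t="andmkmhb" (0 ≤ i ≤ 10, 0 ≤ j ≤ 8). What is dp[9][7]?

1

   ''  a  n  d  m  k  m  h  b
''  0  0  0  0  0  0  0  0  0
 c  0  0  0  0  0  0  0  0  0
 o  0  0  0  0  0  0  0  0  0
 e  0  0  0  0  0  0  0  0  0
 o  0  0  0  0  0  0  0  0  0
 h  0  0  0  0  0  0  0  1  1
 e  0  0  0  0  0  0  0  1  1
 g  0  0  0  0  0  0  0  1  1
 e  0  0  0  0  0  0  0  1  1
 l  0  0  0  0  0  0  0  1  1
 c  0  0  0  0  0  0  0  1  1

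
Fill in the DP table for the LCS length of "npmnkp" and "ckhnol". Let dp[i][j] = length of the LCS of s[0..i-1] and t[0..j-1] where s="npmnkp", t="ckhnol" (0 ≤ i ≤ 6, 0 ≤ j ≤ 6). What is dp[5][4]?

1

   ''  c  k  h  n  o  l
''  0  0  0  0  0  0  0
 n  0  0  0  0  1  1  1
 p  0  0  0  0  1  1  1
 m  0  0  0  0  1  1  1
 n  0  0  0  0  1  1  1
 k  0  0  1  1  1  1  1
 p  0  0  1  1  1  1  1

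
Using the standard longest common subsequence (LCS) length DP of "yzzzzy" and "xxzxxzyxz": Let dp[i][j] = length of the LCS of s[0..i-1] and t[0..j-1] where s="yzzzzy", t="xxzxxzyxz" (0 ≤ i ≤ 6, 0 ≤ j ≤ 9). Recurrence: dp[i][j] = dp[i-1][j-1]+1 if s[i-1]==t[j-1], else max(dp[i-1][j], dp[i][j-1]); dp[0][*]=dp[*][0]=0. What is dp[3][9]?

   ''  x  x  z  x  x  z  y  x  z
''  0  0  0  0  0  0  0  0  0  0
 y  0  0  0  0  0  0  0  1  1  1
 z  0  0  0  1  1  1  1  1  1  2
 z  0  0  0  1  1  1  2  2  2  2
 z  0  0  0  1  1  1  2  2  2  3
 z  0  0  0  1  1  1  2  2  2  3
 y  0  0  0  1  1  1  2  3  3  3

2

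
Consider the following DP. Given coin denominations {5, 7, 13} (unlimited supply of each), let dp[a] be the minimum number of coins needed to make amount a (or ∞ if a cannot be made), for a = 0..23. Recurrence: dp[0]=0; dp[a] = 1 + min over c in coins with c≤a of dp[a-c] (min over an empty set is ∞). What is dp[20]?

2

 a  0  1  2  3  4  5  6  7  8  9 10 11 12 13 14 15 16 17 18 19 20 21 22 23
dp  0  -  -  -  -  1  -  1  -  -  2  -  2  1  2  3  -  3  2  3  2  3  4  3
(- denotes ∞ / unreachable)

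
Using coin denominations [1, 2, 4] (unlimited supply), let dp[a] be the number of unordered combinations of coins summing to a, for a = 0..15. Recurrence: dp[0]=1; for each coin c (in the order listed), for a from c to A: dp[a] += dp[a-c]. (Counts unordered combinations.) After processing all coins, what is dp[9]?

9

after  coin     0     1     2     3     4     5     6     7     8     9    10    11    12    13    14    15
          1     1     1     1     1     1     1     1     1     1     1     1     1     1     1     1     1
          2     1     1     2     2     3     3     4     4     5     5     6     6     7     7     8     8
          4     1     1     2     2     4     4     6     6     9     9    12    12    16    16    20    20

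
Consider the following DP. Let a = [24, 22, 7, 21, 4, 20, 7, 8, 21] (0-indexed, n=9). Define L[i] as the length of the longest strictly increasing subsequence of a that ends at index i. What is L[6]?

2

   i    0    1    2    3    4    5    6    7    8
a[i]   24   22    7   21    4   20    7    8   21
L[i]    1    1    1    2    1    2    2    3    4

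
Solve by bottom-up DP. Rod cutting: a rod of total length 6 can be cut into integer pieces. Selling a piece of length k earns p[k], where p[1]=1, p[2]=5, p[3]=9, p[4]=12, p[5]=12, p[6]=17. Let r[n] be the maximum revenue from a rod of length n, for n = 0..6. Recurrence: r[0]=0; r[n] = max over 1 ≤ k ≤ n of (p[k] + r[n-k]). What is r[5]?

   n    0    1    2    3    4    5    6
r[n]    0    1    5    9   12   14   18

14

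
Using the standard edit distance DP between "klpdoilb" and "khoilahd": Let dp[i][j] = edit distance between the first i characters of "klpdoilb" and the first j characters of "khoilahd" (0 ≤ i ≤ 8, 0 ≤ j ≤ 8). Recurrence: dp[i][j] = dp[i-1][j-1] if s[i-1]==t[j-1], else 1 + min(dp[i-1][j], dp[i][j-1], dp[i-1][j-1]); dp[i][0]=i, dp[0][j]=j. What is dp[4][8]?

5

   ''  k  h  o  i  l  a  h  d
''  0  1  2  3  4  5  6  7  8
 k  1  0  1  2  3  4  5  6  7
 l  2  1  1  2  3  3  4  5  6
 p  3  2  2  2  3  4  4  5  6
 d  4  3  3  3  3  4  5  5  5
 o  5  4  4  3  4  4  5  6  6
 i  6  5  5  4  3  4  5  6  7
 l  7  6  6  5  4  3  4  5  6
 b  8  7  7  6  5  4  4  5  6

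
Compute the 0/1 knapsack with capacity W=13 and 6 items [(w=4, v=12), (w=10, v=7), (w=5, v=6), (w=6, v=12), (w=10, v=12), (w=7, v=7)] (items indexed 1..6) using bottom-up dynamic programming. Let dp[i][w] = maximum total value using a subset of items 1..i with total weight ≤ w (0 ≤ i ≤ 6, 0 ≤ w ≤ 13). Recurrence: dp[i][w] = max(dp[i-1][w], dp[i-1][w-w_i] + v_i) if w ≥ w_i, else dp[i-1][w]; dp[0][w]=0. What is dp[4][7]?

12

i\w   0   1   2   3   4   5   6   7   8   9  10  11  12  13
  0   0   0   0   0   0   0   0   0   0   0   0   0   0   0
  1   0   0   0   0  12  12  12  12  12  12  12  12  12  12
  2   0   0   0   0  12  12  12  12  12  12  12  12  12  12
  3   0   0   0   0  12  12  12  12  12  18  18  18  18  18
  4   0   0   0   0  12  12  12  12  12  18  24  24  24  24
  5   0   0   0   0  12  12  12  12  12  18  24  24  24  24
  6   0   0   0   0  12  12  12  12  12  18  24  24  24  24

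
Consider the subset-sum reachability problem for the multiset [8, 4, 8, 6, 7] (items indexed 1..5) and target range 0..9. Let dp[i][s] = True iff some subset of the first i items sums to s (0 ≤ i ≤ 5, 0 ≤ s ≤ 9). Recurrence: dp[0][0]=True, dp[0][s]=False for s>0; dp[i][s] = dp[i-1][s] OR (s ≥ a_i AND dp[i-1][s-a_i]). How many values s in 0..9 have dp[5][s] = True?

5

i\s   0   1   2   3   4   5   6   7   8   9
  0   T   F   F   F   F   F   F   F   F   F
  1   T   F   F   F   F   F   F   F   T   F
  2   T   F   F   F   T   F   F   F   T   F
  3   T   F   F   F   T   F   F   F   T   F
  4   T   F   F   F   T   F   T   F   T   F
  5   T   F   F   F   T   F   T   T   T   F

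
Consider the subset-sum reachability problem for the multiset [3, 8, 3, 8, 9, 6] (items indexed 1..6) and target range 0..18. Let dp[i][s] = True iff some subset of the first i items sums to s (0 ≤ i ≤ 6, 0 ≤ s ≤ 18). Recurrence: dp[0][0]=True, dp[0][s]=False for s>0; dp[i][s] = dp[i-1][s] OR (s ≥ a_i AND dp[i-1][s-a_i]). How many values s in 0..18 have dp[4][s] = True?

7

i\s   0   1   2   3   4   5   6   7   8   9  10  11  12  13  14  15  16  17  18
  0   T   F   F   F   F   F   F   F   F   F   F   F   F   F   F   F   F   F   F
  1   T   F   F   T   F   F   F   F   F   F   F   F   F   F   F   F   F   F   F
  2   T   F   F   T   F   F   F   F   T   F   F   T   F   F   F   F   F   F   F
  3   T   F   F   T   F   F   T   F   T   F   F   T   F   F   T   F   F   F   F
  4   T   F   F   T   F   F   T   F   T   F   F   T   F   F   T   F   T   F   F
  5   T   F   F   T   F   F   T   F   T   T   F   T   T   F   T   T   T   T   F
  6   T   F   F   T   F   F   T   F   T   T   F   T   T   F   T   T   T   T   T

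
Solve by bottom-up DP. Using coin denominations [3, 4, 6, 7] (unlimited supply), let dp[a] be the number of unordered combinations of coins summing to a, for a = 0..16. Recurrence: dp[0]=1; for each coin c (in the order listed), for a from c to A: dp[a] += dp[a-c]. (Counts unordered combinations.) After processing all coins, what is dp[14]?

4

after  coin     0     1     2     3     4     5     6     7     8     9    10    11    12    13    14    15    16
          3     1     0     0     1     0     0     1     0     0     1     0     0     1     0     0     1     0
          4     1     0     0     1     1     0     1     1     1     1     1     1     2     1     1     2     2
          6     1     0     0     1     1     0     2     1     1     2     2     1     4     2     2     4     4
          7     1     0     0     1     1     0     2     2     1     2     3     2     4     4     4     5     6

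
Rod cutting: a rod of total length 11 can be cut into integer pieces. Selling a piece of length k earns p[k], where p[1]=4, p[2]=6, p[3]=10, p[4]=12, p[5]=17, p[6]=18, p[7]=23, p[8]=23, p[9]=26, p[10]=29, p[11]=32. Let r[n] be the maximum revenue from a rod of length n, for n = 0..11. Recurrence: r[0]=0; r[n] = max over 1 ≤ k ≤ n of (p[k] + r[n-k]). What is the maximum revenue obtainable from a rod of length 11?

   n    0    1    2    3    4    5    6    7    8    9   10   11
r[n]    0    4    8   12   16   20   24   28   32   36   40   44

44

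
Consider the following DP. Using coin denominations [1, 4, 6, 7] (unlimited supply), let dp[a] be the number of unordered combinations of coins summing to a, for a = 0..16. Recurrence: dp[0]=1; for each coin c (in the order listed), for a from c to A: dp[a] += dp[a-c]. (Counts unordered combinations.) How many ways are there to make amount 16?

15

after  coin     0     1     2     3     4     5     6     7     8     9    10    11    12    13    14    15    16
          1     1     1     1     1     1     1     1     1     1     1     1     1     1     1     1     1     1
          4     1     1     1     1     2     2     2     2     3     3     3     3     4     4     4     4     5
          6     1     1     1     1     2     2     3     3     4     4     5     5     7     7     8     8    10
          7     1     1     1     1     2     2     3     4     5     5     6     7     9    10    12    13    15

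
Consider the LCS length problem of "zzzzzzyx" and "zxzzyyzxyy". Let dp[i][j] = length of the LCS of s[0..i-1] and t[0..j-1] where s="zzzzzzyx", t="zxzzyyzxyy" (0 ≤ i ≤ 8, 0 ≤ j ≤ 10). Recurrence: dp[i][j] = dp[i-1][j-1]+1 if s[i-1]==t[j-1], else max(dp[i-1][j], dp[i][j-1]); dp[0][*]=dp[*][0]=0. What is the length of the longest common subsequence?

   ''  z  x  z  z  y  y  z  x  y  y
''  0  0  0  0  0  0  0  0  0  0  0
 z  0  1  1  1  1  1  1  1  1  1  1
 z  0  1  1  2  2  2  2  2  2  2  2
 z  0  1  1  2  3  3  3  3  3  3  3
 z  0  1  1  2  3  3  3  4  4  4  4
 z  0  1  1  2  3  3  3  4  4  4  4
 z  0  1  1  2  3  3  3  4  4  4  4
 y  0  1  1  2  3  4  4  4  4  5  5
 x  0  1  2  2  3  4  4  4  5  5  5

5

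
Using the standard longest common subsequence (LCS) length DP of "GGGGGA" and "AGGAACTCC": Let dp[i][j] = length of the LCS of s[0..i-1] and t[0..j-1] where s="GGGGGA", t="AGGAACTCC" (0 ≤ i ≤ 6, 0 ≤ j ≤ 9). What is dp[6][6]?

   ''  A  G  G  A  A  C  T  C  C
''  0  0  0  0  0  0  0  0  0  0
 G  0  0  1  1  1  1  1  1  1  1
 G  0  0  1  2  2  2  2  2  2  2
 G  0  0  1  2  2  2  2  2  2  2
 G  0  0  1  2  2  2  2  2  2  2
 G  0  0  1  2  2  2  2  2  2  2
 A  0  1  1  2  3  3  3  3  3  3

3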